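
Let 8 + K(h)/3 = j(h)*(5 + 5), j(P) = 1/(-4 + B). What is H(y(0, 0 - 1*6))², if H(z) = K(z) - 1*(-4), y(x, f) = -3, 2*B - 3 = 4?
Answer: 6400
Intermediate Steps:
B = 7/2 (B = 3/2 + (½)*4 = 3/2 + 2 = 7/2 ≈ 3.5000)
j(P) = -2 (j(P) = 1/(-4 + 7/2) = 1/(-½) = -2)
K(h) = -84 (K(h) = -24 + 3*(-2*(5 + 5)) = -24 + 3*(-2*10) = -24 + 3*(-20) = -24 - 60 = -84)
H(z) = -80 (H(z) = -84 - 1*(-4) = -84 + 4 = -80)
H(y(0, 0 - 1*6))² = (-80)² = 6400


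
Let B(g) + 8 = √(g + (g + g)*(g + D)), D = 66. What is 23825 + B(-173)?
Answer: 23817 + √36849 ≈ 24009.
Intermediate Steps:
B(g) = -8 + √(g + 2*g*(66 + g)) (B(g) = -8 + √(g + (g + g)*(g + 66)) = -8 + √(g + (2*g)*(66 + g)) = -8 + √(g + 2*g*(66 + g)))
23825 + B(-173) = 23825 + (-8 + √(-173*(133 + 2*(-173)))) = 23825 + (-8 + √(-173*(133 - 346))) = 23825 + (-8 + √(-173*(-213))) = 23825 + (-8 + √36849) = 23817 + √36849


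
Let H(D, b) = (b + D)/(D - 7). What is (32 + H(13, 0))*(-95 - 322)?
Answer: -28495/2 ≈ -14248.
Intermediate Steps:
H(D, b) = (D + b)/(-7 + D)
(32 + H(13, 0))*(-95 - 322) = (32 + (13 + 0)/(-7 + 13))*(-95 - 322) = (32 + 13/6)*(-417) = (205/6)*(-417) = -28495/2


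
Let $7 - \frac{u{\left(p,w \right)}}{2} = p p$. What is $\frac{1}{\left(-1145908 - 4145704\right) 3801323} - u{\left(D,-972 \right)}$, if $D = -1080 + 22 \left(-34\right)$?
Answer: $\frac{134432487478549720103}{20115126402676} \approx 6.6832 \cdot 10^{6}$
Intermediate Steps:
$D = -1828$ ($D = -1080 - 748 = -1828$)
$u{\left(p,w \right)} = 14 - 2 p^{2}$ ($u{\left(p,w \right)} = 14 - 2 p p = 14 - 2 p^{2}$)
$\frac{1}{\left(-1145908 - 4145704\right) 3801323} - u{\left(D,-972 \right)} = \frac{1}{\left(-1145908 - 4145704\right) 3801323} - \left(14 - 2 \left(-1828\right)^{2}\right) = \frac{1}{-5291612} \cdot \frac{1}{3801323} - \left(14 - 6683168\right) = \left(- \frac{1}{5291612}\right) \frac{1}{3801323} - \left(14 - 6683168\right) = - \frac{1}{20115126402676} - -6683154 = - \frac{1}{20115126402676} + 6683154 = \frac{134432487478549720103}{20115126402676}$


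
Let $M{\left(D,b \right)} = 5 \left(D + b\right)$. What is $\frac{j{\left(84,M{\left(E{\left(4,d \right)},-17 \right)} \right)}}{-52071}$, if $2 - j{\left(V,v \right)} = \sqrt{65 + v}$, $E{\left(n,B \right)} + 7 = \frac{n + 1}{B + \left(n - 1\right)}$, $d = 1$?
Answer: $- \frac{2}{52071} + \frac{i \sqrt{195}}{104142} \approx -3.8409 \cdot 10^{-5} + 0.00013409 i$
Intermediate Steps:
$E{\left(n,B \right)} = -7 + \frac{1 + n}{-1 + B + n}$ ($E{\left(n,B \right)} = -7 + \frac{n + 1}{B + \left(n - 1\right)} = -7 + \frac{1 + n}{B + \left(n - 1\right)} = -7 + \frac{1 + n}{B + \left(-1 + n\right)} = -7 + \frac{1 + n}{-1 + B + n}$)
$M{\left(D,b \right)} = 5 D + 5 b$
$j{\left(V,v \right)} = 2 - \sqrt{65 + v}$
$\frac{j{\left(84,M{\left(E{\left(4,d \right)},-17 \right)} \right)}}{-52071} = \frac{2 - \sqrt{65 + \left(5 \frac{8 - 7 - 24}{-1 + 1 + 4} + 5 \left(-17\right)\right)}}{-52071} = \left(2 - \sqrt{65 - \left(85 - 5 \frac{8 - 7 - 24}{4}\right)}\right) \left(- \frac{1}{52071}\right) = \left(2 - \sqrt{65 - \left(85 - 5 \cdot \frac{1}{4} \left(-23\right)\right)}\right) \left(- \frac{1}{52071}\right) = \left(2 - \sqrt{65 + \left(5 \left(- \frac{23}{4}\right) - 85\right)}\right) \left(- \frac{1}{52071}\right) = \left(2 - \sqrt{65 - \frac{455}{4}}\right) \left(- \frac{1}{52071}\right) = \left(2 - \sqrt{- \frac{195}{4}}\right) \left(- \frac{1}{52071}\right) = \left(2 - \frac{i \sqrt{195}}{2}\right) \left(- \frac{1}{52071}\right) = - \frac{2}{52071} + \frac{i \sqrt{195}}{104142}$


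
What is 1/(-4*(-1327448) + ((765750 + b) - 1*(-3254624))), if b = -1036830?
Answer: 1/8293336 ≈ 1.2058e-7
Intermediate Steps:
1/(-4*(-1327448) + ((765750 + b) - 1*(-3254624))) = 1/(-4*(-1327448) + ((765750 - 1036830) - 1*(-3254624))) = 1/(5309792 + (-271080 + 3254624)) = 1/(5309792 + 2983544) = 1/8293336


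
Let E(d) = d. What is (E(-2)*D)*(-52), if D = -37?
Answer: -3848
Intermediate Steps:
(E(-2)*D)*(-52) = -2*(-37)*(-52) = 74*(-52) = -3848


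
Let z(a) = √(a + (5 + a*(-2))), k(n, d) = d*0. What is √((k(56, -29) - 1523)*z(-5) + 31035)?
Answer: √(31035 - 1523*√10) ≈ 161.92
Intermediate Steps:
k(n, d) = 0
z(a) = √(5 - a) (z(a) = √(a + (5 - 2*a)) = √(5 - a))
√((k(56, -29) - 1523)*z(-5) + 31035) = √((0 - 1523)*√(5 - 1*(-5)) + 31035) = √(-1523*√(5 + 5) + 31035) = √(-1523*√10 + 31035) = √(31035 - 1523*√10)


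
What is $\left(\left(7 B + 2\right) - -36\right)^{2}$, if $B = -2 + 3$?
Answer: $2025$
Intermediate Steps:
$B = 1$
$\left(\left(7 B + 2\right) - -36\right)^{2} = \left(\left(7 \cdot 1 + 2\right) - -36\right)^{2} = \left(\left(7 + 2\right) + 36\right)^{2} = \left(9 + 36\right)^{2} = 45^{2} = 2025$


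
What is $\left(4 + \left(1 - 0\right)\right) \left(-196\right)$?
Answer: $-980$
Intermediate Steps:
$\left(4 + \left(1 - 0\right)\right) \left(-196\right) = \left(4 + \left(1 + 0\right)\right) \left(-196\right) = \left(4 + 1\right) \left(-196\right) = 5 \left(-196\right) = -980$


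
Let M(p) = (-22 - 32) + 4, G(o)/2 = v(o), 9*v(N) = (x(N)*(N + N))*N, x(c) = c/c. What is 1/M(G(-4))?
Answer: -1/50 ≈ -0.020000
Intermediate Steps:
x(c) = 1
v(N) = 2*N²/9 (v(N) = ((1*(N + N))*N)/9 = ((1*(2*N))*N)/9 = ((2*N)*N)/9 = (2*N²)/9 = 2*N²/9)
G(o) = 4*o²/9 (G(o) = 2*(2*o²/9) = 4*o²/9)
M(p) = -50 (M(p) = -54 + 4 = -50)
1/M(G(-4)) = 1/(-50) = -1/50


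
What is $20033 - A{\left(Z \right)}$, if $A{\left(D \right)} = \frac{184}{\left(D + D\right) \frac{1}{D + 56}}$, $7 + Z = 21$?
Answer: $19573$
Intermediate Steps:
$Z = 14$ ($Z = -7 + 21 = 14$)
$A{\left(D \right)} = \frac{92 \left(56 + D\right)}{D}$ ($A{\left(D \right)} = \frac{184}{2 D \frac{1}{56 + D}} = 184 \frac{56 + D}{2 D} = \frac{92 \left(56 + D\right)}{D}$)
$20033 - A{\left(Z \right)} = 20033 - \left(92 + \frac{5152}{14}\right) = 20033 - \left(92 + 5152 \cdot \frac{1}{14}\right) = 20033 - \left(92 + 368\right) = 20033 - 460 = 19573$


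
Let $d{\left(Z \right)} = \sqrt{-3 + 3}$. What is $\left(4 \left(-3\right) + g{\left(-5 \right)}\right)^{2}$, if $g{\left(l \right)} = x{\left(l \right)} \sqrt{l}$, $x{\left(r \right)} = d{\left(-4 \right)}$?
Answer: $144$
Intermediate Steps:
$d{\left(Z \right)} = 0$ ($d{\left(Z \right)} = \sqrt{0} = 0$)
$x{\left(r \right)} = 0$
$g{\left(l \right)} = 0$ ($g{\left(l \right)} = 0 \sqrt{l} = 0$)
$\left(4 \left(-3\right) + g{\left(-5 \right)}\right)^{2} = \left(4 \left(-3\right) + 0\right)^{2} = \left(-12 + 0\right)^{2} = \left(-12\right)^{2} = 144$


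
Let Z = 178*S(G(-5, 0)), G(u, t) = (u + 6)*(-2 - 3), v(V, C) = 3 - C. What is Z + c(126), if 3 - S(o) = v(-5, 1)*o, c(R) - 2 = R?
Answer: 2442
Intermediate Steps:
G(u, t) = -30 - 5*u (G(u, t) = (6 + u)*(-5) = -30 - 5*u)
c(R) = 2 + R
S(o) = 3 - 2*o (S(o) = 3 - (3 - 1*1)*o = 3 - (3 - 1)*o = 3 - 2*o)
Z = 2314 (Z = 178*(3 - 2*(-30 - 5*(-5))) = 178*(3 - 2*(-30 + 25)) = 178*(3 - 2*(-5)) = 178*(3 + 10) = 178*13 = 2314)
Z + c(126) = 2314 + (2 + 126) = 2314 + 128 = 2442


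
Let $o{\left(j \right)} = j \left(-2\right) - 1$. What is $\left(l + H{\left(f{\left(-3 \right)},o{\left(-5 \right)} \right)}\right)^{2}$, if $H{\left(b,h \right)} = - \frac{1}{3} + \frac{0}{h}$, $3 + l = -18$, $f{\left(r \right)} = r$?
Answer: $\frac{4096}{9} \approx 455.11$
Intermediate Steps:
$o{\left(j \right)} = -1 - 2 j$ ($o{\left(j \right)} = - 2 j - 1 = -1 - 2 j$)
$l = -21$ ($l = -3 - 18 = -21$)
$H{\left(b,h \right)} = - \frac{1}{3}$ ($H{\left(b,h \right)} = \left(-1\right) \frac{1}{3} + 0 = - \frac{1}{3} + 0 = - \frac{1}{3}$)
$\left(l + H{\left(f{\left(-3 \right)},o{\left(-5 \right)} \right)}\right)^{2} = \left(-21 - \frac{1}{3}\right)^{2} = \left(- \frac{64}{3}\right)^{2} = \frac{4096}{9}$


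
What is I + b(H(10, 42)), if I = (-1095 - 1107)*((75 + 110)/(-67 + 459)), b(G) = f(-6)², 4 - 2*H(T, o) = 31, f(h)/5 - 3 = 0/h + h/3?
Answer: -198785/196 ≈ -1014.2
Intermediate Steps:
f(h) = 15 + 5*h/3 (f(h) = 15 + 5*(0/h + h/3) = 15 + 5*(0 + h*(⅓)) = 15 + 5*(0 + h/3) = 15 + 5*(h/3) = 15 + 5*h/3)
H(T, o) = -27/2 (H(T, o) = 2 - ½*31 = 2 - 31/2 = -27/2)
b(G) = 25 (b(G) = (15 + (5/3)*(-6))² = (15 - 10)² = 5² = 25)
I = -203685/196 (I = -407370/392 = -2202*185/392 = -203685/196 ≈ -1039.2)
I + b(H(10, 42)) = -203685/196 + 25 = -198785/196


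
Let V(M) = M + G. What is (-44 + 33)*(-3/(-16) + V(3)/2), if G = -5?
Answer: 143/16 ≈ 8.9375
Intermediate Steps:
V(M) = -5 + M (V(M) = M - 5 = -5 + M)
(-44 + 33)*(-3/(-16) + V(3)/2) = (-44 + 33)*(-3/(-16) + (-5 + 3)/2) = -11*(-3*(-1/16) - 2*½) = -11*(3/16 - 1) = -11*(-13/16) = 143/16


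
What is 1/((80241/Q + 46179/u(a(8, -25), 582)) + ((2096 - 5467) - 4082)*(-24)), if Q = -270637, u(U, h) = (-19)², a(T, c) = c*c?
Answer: 97699957/17488255487526 ≈ 5.5866e-6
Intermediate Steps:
a(T, c) = c²
u(U, h) = 361
1/((80241/Q + 46179/u(a(8, -25), 582)) + ((2096 - 5467) - 4082)*(-24)) = 1/((80241/(-270637) + 46179/361) + ((2096 - 5467) - 4082)*(-24)) = 1/((80241*(-1/270637) + 46179*(1/361)) + (-3371 - 4082)*(-24)) = 1/((-80241/270637 + 46179/361) - 7453*(-24)) = 1/(12468779022/97699957 + 178872) = 1/(17488255487526/97699957) = 97699957/17488255487526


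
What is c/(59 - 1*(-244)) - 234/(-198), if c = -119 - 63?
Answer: 1937/3333 ≈ 0.58116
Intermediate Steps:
c = -182
c/(59 - 1*(-244)) - 234/(-198) = -182/(59 - 1*(-244)) - 234/(-198) = -182/(59 + 244) - 234*(-1/198) = -182/303 + 13/11 = 1937/3333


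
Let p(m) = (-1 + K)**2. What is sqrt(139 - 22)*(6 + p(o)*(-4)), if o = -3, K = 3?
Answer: -30*sqrt(13) ≈ -108.17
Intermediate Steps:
p(m) = 4 (p(m) = (-1 + 3)**2 = 2**2 = 4)
sqrt(139 - 22)*(6 + p(o)*(-4)) = sqrt(139 - 22)*(6 + 4*(-4)) = sqrt(117)*(6 - 16) = (3*sqrt(13))*(-10) = -30*sqrt(13)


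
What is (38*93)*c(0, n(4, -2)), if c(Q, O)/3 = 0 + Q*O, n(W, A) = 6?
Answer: 0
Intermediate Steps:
c(Q, O) = 3*O*Q (c(Q, O) = 3*(0 + Q*O) = 3*(0 + O*Q) = 3*(O*Q) = 3*O*Q)
(38*93)*c(0, n(4, -2)) = (38*93)*(3*6*0) = 3534*0 = 0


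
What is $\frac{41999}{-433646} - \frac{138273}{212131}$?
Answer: $- \frac{68870823227}{91989759626} \approx -0.74868$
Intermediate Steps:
$\frac{41999}{-433646} - \frac{138273}{212131} = 41999 \left(- \frac{1}{433646}\right) - \frac{138273}{212131} = - \frac{41999}{433646} - \frac{138273}{212131} = - \frac{68870823227}{91989759626}$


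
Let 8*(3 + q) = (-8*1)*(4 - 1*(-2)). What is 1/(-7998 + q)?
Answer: -1/8007 ≈ -0.00012489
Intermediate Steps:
q = -9 (q = -3 + ((-8*1)*(4 - 1*(-2)))/8 = -3 + (-8*(4 + 2))/8 = -3 + (-8*6)/8 = -3 + (⅛)*(-48) = -3 - 6 = -9)
1/(-7998 + q) = 1/(-7998 - 9) = 1/(-8007) = -1/8007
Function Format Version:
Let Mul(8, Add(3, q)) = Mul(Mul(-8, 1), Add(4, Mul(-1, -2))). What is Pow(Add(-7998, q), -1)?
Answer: Rational(-1, 8007) ≈ -0.00012489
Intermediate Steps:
q = -9 (q = Add(-3, Mul(Rational(1, 8), Mul(Mul(-8, 1), Add(4, Mul(-1, -2))))) = Add(-3, Mul(Rational(1, 8), Mul(-8, Add(4, 2)))) = Add(-3, Mul(Rational(1, 8), Mul(-8, 6))) = Add(-3, Mul(Rational(1, 8), -48)) = Add(-3, -6) = -9)
Pow(Add(-7998, q), -1) = Pow(Add(-7998, -9), -1) = Pow(-8007, -1) = Rational(-1, 8007)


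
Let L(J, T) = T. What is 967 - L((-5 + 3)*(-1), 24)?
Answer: 943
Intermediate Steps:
967 - L((-5 + 3)*(-1), 24) = 967 - 1*24 = 967 - 24 = 943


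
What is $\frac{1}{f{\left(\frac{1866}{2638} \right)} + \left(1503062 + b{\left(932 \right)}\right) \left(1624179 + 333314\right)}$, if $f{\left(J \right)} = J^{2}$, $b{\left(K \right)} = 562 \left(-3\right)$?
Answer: $\frac{1739761}{5113041033051712537} \approx 3.4026 \cdot 10^{-13}$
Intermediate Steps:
$b{\left(K \right)} = -1686$
$\frac{1}{f{\left(\frac{1866}{2638} \right)} + \left(1503062 + b{\left(932 \right)}\right) \left(1624179 + 333314\right)} = \frac{1}{\left(\frac{1866}{2638}\right)^{2} + \left(1503062 - 1686\right) \left(1624179 + 333314\right)} = \frac{1}{\left(1866 \cdot \frac{1}{2638}\right)^{2} + 1501376 \cdot 1957493} = \frac{1}{\left(\frac{933}{1319}\right)^{2} + 2938933010368} = \frac{1}{\frac{870489}{1739761} + 2938933010368} = \frac{1}{\frac{5113041033051712537}{1739761}} = \frac{1739761}{5113041033051712537}$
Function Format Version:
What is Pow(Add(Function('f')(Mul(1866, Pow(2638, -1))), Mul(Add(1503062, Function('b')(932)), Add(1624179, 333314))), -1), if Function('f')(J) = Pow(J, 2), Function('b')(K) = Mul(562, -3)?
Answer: Rational(1739761, 5113041033051712537) ≈ 3.4026e-13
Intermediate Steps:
Function('b')(K) = -1686
Pow(Add(Function('f')(Mul(1866, Pow(2638, -1))), Mul(Add(1503062, Function('b')(932)), Add(1624179, 333314))), -1) = Pow(Add(Pow(Mul(1866, Pow(2638, -1)), 2), Mul(Add(1503062, -1686), Add(1624179, 333314))), -1) = Pow(Add(Pow(Mul(1866, Rational(1, 2638)), 2), Mul(1501376, 1957493)), -1) = Pow(Add(Pow(Rational(933, 1319), 2), 2938933010368), -1) = Pow(Add(Rational(870489, 1739761), 2938933010368), -1) = Pow(Rational(5113041033051712537, 1739761), -1) = Rational(1739761, 5113041033051712537)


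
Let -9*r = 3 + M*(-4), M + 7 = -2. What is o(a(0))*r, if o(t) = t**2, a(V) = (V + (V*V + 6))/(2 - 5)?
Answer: -52/3 ≈ -17.333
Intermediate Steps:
M = -9 (M = -7 - 2 = -9)
a(V) = -2 - V/3 - V**2/3 (a(V) = (V + (V**2 + 6))/(-3) = (V + (6 + V**2))*(-1/3) = (6 + V + V**2)*(-1/3) = -2 - V/3 - V**2/3)
r = -13/3 (r = -(3 - 9*(-4))/9 = -(3 + 36)/9 = -1/9*39 = -13/3 ≈ -4.3333)
o(a(0))*r = (-2 - 1/3*0 - 1/3*0**2)**2*(-13/3) = (-2 + 0 - 1/3*0)**2*(-13/3) = (-2 + 0 + 0)**2*(-13/3) = (-2)**2*(-13/3) = 4*(-13/3) = -52/3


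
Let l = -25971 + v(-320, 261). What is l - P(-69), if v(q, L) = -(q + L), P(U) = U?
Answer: -25843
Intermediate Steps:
v(q, L) = -L - q (v(q, L) = -(L + q) = -L - q)
l = -25912 (l = -25971 + (-1*261 - 1*(-320)) = -25971 + (-261 + 320) = -25971 + 59 = -25912)
l - P(-69) = -25912 - 1*(-69) = -25912 + 69 = -25843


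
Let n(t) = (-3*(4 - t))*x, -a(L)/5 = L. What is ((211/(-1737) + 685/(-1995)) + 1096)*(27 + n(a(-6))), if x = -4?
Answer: -1265458150/4053 ≈ -3.1223e+5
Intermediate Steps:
a(L) = -5*L
n(t) = 48 - 12*t (n(t) = -3*(4 - t)*(-4) = (-12 + 3*t)*(-4) = 48 - 12*t)
((211/(-1737) + 685/(-1995)) + 1096)*(27 + n(a(-6))) = ((211/(-1737) + 685/(-1995)) + 1096)*(27 + (48 - (-60)*(-6))) = ((211*(-1/1737) + 685*(-1/1995)) + 1096)*(27 + (48 - 12*30)) = ((-211/1737 - 137/399) + 1096)*(27 + (48 - 360)) = (-107386/231021 + 1096)*(27 - 312) = (253091630/231021)*(-285) = -1265458150/4053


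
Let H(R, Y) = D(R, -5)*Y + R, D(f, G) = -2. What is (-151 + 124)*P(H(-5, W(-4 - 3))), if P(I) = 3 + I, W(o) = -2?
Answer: -54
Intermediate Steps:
H(R, Y) = R - 2*Y (H(R, Y) = -2*Y + R = R - 2*Y)
(-151 + 124)*P(H(-5, W(-4 - 3))) = (-151 + 124)*(3 + (-5 - 2*(-2))) = -27*(3 + (-5 + 4)) = -27*(3 - 1) = -27*2 = -54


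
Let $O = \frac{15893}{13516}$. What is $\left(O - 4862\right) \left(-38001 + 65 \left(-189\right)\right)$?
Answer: $\frac{1651867417557}{6758} \approx 2.4443 \cdot 10^{8}$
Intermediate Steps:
$O = \frac{15893}{13516}$ ($O = 15893 \cdot \frac{1}{13516} = \frac{15893}{13516} \approx 1.1759$)
$\left(O - 4862\right) \left(-38001 + 65 \left(-189\right)\right) = \left(\frac{15893}{13516} - 4862\right) \left(-38001 + 65 \left(-189\right)\right) = - \frac{65698899 \left(-38001 - 12285\right)}{13516} = \left(- \frac{65698899}{13516}\right) \left(-50286\right) = \frac{1651867417557}{6758}$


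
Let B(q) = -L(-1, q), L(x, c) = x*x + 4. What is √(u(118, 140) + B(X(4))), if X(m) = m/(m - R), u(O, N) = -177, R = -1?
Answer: I*√182 ≈ 13.491*I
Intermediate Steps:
L(x, c) = 4 + x² (L(x, c) = x² + 4 = 4 + x²)
X(m) = m/(1 + m) (X(m) = m/(m - 1*(-1)) = m/(m + 1) = m/(1 + m))
B(q) = -5 (B(q) = -(4 + (-1)²) = -(4 + 1) = -1*5 = -5)
√(u(118, 140) + B(X(4))) = √(-177 - 5) = √(-182) = I*√182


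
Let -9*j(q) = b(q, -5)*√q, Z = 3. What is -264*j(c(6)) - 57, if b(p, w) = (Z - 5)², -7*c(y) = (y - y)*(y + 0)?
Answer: -57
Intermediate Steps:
c(y) = 0 (c(y) = -(y - y)*(y + 0)/7 = -0*y = -⅐*0 = 0)
b(p, w) = 4 (b(p, w) = (3 - 5)² = (-2)² = 4)
j(q) = -4*√q/9
-264*j(c(6)) - 57 = -(-352)*√0/3 - 57 = -(-352)*0/3 - 57 = -264*0 - 57 = 0 - 57 = -57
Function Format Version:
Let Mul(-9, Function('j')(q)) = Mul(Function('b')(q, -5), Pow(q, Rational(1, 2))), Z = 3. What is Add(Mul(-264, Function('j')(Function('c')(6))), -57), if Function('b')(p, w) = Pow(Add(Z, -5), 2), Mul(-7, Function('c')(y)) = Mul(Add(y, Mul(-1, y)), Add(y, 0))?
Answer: -57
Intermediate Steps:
Function('c')(y) = 0 (Function('c')(y) = Mul(Rational(-1, 7), Mul(Add(y, Mul(-1, y)), Add(y, 0))) = Mul(Rational(-1, 7), Mul(0, y)) = Mul(Rational(-1, 7), 0) = 0)
Function('b')(p, w) = 4 (Function('b')(p, w) = Pow(Add(3, -5), 2) = Pow(-2, 2) = 4)
Function('j')(q) = Mul(Rational(-4, 9), Pow(q, Rational(1, 2))) (Function('j')(q) = Mul(Rational(-1, 9), Mul(4, Pow(q, Rational(1, 2)))) = Mul(Rational(-4, 9), Pow(q, Rational(1, 2))))
Add(Mul(-264, Function('j')(Function('c')(6))), -57) = Add(Mul(-264, Mul(Rational(-4, 9), Pow(0, Rational(1, 2)))), -57) = Add(Mul(-264, Mul(Rational(-4, 9), 0)), -57) = Add(Mul(-264, 0), -57) = Add(0, -57) = -57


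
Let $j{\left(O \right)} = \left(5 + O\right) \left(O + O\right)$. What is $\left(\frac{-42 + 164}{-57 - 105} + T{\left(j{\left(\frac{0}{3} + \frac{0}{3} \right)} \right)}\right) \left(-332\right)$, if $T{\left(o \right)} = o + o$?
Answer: $\frac{20252}{81} \approx 250.02$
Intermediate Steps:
$j{\left(O \right)} = 2 O \left(5 + O\right)$ ($j{\left(O \right)} = \left(5 + O\right) 2 O = 2 O \left(5 + O\right)$)
$T{\left(o \right)} = 2 o$
$\left(\frac{-42 + 164}{-57 - 105} + T{\left(j{\left(\frac{0}{3} + \frac{0}{3} \right)} \right)}\right) \left(-332\right) = \left(\frac{-42 + 164}{-57 - 105} + 2 \cdot 2 \left(\frac{0}{3} + \frac{0}{3}\right) \left(5 + \left(\frac{0}{3} + \frac{0}{3}\right)\right)\right) \left(-332\right) = \left(\frac{122}{-162} + 2 \cdot 2 \left(0 \cdot \frac{1}{3} + 0 \cdot \frac{1}{3}\right) \left(5 + \left(0 \cdot \frac{1}{3} + 0 \cdot \frac{1}{3}\right)\right)\right) \left(-332\right) = \left(122 \left(- \frac{1}{162}\right) + 2 \cdot 2 \left(0 + 0\right) \left(5 + \left(0 + 0\right)\right)\right) \left(-332\right) = \left(- \frac{61}{81} + 2 \cdot 2 \cdot 0 \left(5 + 0\right)\right) \left(-332\right) = \left(- \frac{61}{81} + 2 \cdot 2 \cdot 0 \cdot 5\right) \left(-332\right) = \left(- \frac{61}{81} + 2 \cdot 0\right) \left(-332\right) = \left(- \frac{61}{81} + 0\right) \left(-332\right) = \left(- \frac{61}{81}\right) \left(-332\right) = \frac{20252}{81}$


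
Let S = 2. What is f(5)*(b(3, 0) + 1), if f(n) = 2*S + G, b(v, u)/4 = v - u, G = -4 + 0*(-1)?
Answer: 0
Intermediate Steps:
G = -4 (G = -4 + 0 = -4)
b(v, u) = -4*u + 4*v (b(v, u) = 4*(v - u) = -4*u + 4*v)
f(n) = 0 (f(n) = 2*2 - 4 = 4 - 4 = 0)
f(5)*(b(3, 0) + 1) = 0*((-4*0 + 4*3) + 1) = 0*((0 + 12) + 1) = 0*(12 + 1) = 0*13 = 0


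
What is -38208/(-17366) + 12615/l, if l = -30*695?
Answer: 19252157/12069370 ≈ 1.5951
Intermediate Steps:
l = -20850
-38208/(-17366) + 12615/l = -38208/(-17366) + 12615/(-20850) = -38208*(-1/17366) + 12615*(-1/20850) = 19104/8683 - 841/1390 = 19252157/12069370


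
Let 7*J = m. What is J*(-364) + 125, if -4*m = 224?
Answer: 3037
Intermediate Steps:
m = -56 (m = -¼*224 = -56)
J = -8 (J = (⅐)*(-56) = -8)
J*(-364) + 125 = -8*(-364) + 125 = 2912 + 125 = 3037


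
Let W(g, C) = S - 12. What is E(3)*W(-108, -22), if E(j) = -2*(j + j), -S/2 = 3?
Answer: 216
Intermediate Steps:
S = -6 (S = -2*3 = -6)
W(g, C) = -18 (W(g, C) = -6 - 12 = -18)
E(j) = -4*j
E(3)*W(-108, -22) = -4*3*(-18) = -12*(-18) = 216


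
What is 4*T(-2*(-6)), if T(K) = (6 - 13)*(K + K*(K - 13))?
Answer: 0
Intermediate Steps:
T(K) = -7*K - 7*K*(-13 + K) (T(K) = -7*(K + K*(-13 + K)) = -7*K - 7*K*(-13 + K))
4*T(-2*(-6)) = 4*(7*(-2*(-6))*(12 - (-2)*(-6))) = 4*(7*12*(12 - 1*12)) = 4*(7*12*(12 - 12)) = 4*(7*12*0) = 4*0 = 0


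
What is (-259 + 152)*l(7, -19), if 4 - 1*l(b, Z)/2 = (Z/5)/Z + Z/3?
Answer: -32528/15 ≈ -2168.5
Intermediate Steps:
l(b, Z) = 38/5 - 2*Z/3 (l(b, Z) = 8 - 2*((Z/5)/Z + Z/3) = 8 - 2*(⅕ + Z/3) = 8 + (-⅖ - 2*Z/3) = 38/5 - 2*Z/3)
(-259 + 152)*l(7, -19) = (-259 + 152)*(38/5 - ⅔*(-19)) = -107*(38/5 + 38/3) = -107*304/15 = -32528/15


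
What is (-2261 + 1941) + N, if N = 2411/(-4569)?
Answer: -1464491/4569 ≈ -320.53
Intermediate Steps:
N = -2411/4569 (N = 2411*(-1/4569) = -2411/4569 ≈ -0.52769)
(-2261 + 1941) + N = (-2261 + 1941) - 2411/4569 = -320 - 2411/4569 = -1464491/4569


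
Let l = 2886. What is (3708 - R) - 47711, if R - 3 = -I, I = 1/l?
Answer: -127001315/2886 ≈ -44006.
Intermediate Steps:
I = 1/2886 ≈ 0.00034650
R = 8657/2886 (R = 3 - 1*1/2886 = 3 - 1/2886 = 8657/2886 ≈ 2.9997)
(3708 - R) - 47711 = (3708 - 1*8657/2886) - 47711 = (3708 - 8657/2886) - 47711 = 10692631/2886 - 47711 = -127001315/2886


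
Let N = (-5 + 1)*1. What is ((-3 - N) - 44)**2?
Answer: 1849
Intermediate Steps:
N = -4 (N = -4*1 = -4)
((-3 - N) - 44)**2 = ((-3 - 1*(-4)) - 44)**2 = ((-3 + 4) - 44)**2 = (1 - 44)**2 = (-43)**2 = 1849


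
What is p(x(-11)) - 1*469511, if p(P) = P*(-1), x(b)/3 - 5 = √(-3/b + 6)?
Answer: -469526 - 3*√759/11 ≈ -4.6953e+5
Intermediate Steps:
x(b) = 15 + 3*√(6 - 3/b) (x(b) = 15 + 3*√(-3/b + 6) = 15 + 3*√(6 - 3/b))
p(P) = -P
p(x(-11)) - 1*469511 = -(15 + 3*√(6 - 3/(-11))) - 1*469511 = -(15 + 3*√(6 - 3*(-1/11))) - 469511 = -(15 + 3*√(6 + 3/11)) - 469511 = -(15 + 3*√(69/11)) - 469511 = -(15 + 3*(√759/11)) - 469511 = -(15 + 3*√759/11) - 469511 = (-15 - 3*√759/11) - 469511 = -469526 - 3*√759/11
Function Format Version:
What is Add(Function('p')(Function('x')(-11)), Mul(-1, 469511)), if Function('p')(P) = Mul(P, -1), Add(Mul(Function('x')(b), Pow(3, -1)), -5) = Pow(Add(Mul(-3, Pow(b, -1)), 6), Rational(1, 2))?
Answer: Add(-469526, Mul(Rational(-3, 11), Pow(759, Rational(1, 2)))) ≈ -4.6953e+5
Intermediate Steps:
Function('x')(b) = Add(15, Mul(3, Pow(Add(6, Mul(-3, Pow(b, -1))), Rational(1, 2)))) (Function('x')(b) = Add(15, Mul(3, Pow(Add(Mul(-3, Pow(b, -1)), 6), Rational(1, 2)))) = Add(15, Mul(3, Pow(Add(6, Mul(-3, Pow(b, -1))), Rational(1, 2)))))
Function('p')(P) = Mul(-1, P)
Add(Function('p')(Function('x')(-11)), Mul(-1, 469511)) = Add(Mul(-1, Add(15, Mul(3, Pow(Add(6, Mul(-3, Pow(-11, -1))), Rational(1, 2))))), Mul(-1, 469511)) = Add(Mul(-1, Add(15, Mul(3, Pow(Add(6, Mul(-3, Rational(-1, 11))), Rational(1, 2))))), -469511) = Add(Mul(-1, Add(15, Mul(3, Pow(Add(6, Rational(3, 11)), Rational(1, 2))))), -469511) = Add(Mul(-1, Add(15, Mul(3, Pow(Rational(69, 11), Rational(1, 2))))), -469511) = Add(Mul(-1, Add(15, Mul(3, Mul(Rational(1, 11), Pow(759, Rational(1, 2)))))), -469511) = Add(Mul(-1, Add(15, Mul(Rational(3, 11), Pow(759, Rational(1, 2))))), -469511) = Add(Add(-15, Mul(Rational(-3, 11), Pow(759, Rational(1, 2)))), -469511) = Add(-469526, Mul(Rational(-3, 11), Pow(759, Rational(1, 2))))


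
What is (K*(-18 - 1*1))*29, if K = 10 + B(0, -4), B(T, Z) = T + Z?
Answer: -3306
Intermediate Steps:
K = 6 (K = 10 + (0 - 4) = 10 - 4 = 6)
(K*(-18 - 1*1))*29 = (6*(-18 - 1*1))*29 = (6*(-18 - 1))*29 = (6*(-19))*29 = -114*29 = -3306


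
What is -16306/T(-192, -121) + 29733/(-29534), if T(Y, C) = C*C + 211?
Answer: -115396990/54829871 ≈ -2.1046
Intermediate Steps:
T(Y, C) = 211 + C² (T(Y, C) = C² + 211 = 211 + C²)
-16306/T(-192, -121) + 29733/(-29534) = -16306/(211 + (-121)²) + 29733/(-29534) = -16306/(211 + 14641) + 29733*(-1/29534) = -16306/14852 - 29733/29534 = -16306*1/14852 - 29733/29534 = -8153/7426 - 29733/29534 = -115396990/54829871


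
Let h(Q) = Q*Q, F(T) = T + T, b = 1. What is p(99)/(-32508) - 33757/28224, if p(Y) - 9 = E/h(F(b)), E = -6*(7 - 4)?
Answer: -1451719/1213632 ≈ -1.1962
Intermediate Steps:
E = -18 (E = -6*3 = -18)
F(T) = 2*T
h(Q) = Q²
p(Y) = 9/2 (p(Y) = 9 - 18/((2*1)²) = 9 - 18/(2²) = 9 - 18/4 = 9 - 18*¼ = 9 - 9/2 = 9/2)
p(99)/(-32508) - 33757/28224 = (9/2)/(-32508) - 33757/28224 = (9/2)*(-1/32508) - 33757*1/28224 = -1/7224 - 33757/28224 = -1451719/1213632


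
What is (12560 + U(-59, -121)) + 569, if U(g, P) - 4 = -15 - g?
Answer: 13177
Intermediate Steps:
U(g, P) = -11 - g (U(g, P) = 4 + (-15 - g) = -11 - g)
(12560 + U(-59, -121)) + 569 = (12560 + (-11 - 1*(-59))) + 569 = (12560 + (-11 + 59)) + 569 = (12560 + 48) + 569 = 12608 + 569 = 13177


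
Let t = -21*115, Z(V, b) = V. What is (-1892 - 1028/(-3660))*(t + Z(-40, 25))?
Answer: 849883193/183 ≈ 4.6442e+6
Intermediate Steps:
t = -2415
(-1892 - 1028/(-3660))*(t + Z(-40, 25)) = (-1892 - 1028/(-3660))*(-2415 - 40) = (-1892 - 1028*(-1/3660))*(-2455) = (-1892 + 257/915)*(-2455) = -1730923/915*(-2455) = 849883193/183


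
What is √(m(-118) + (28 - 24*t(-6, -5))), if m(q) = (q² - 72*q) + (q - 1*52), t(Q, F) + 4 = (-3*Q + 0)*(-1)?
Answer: 3*√2534 ≈ 151.02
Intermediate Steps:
t(Q, F) = -4 + 3*Q (t(Q, F) = -4 + (-3*Q + 0)*(-1) = -4 - 3*Q*(-1) = -4 + 3*Q)
m(q) = -52 + q² - 71*q (m(q) = (q² - 72*q) + (q - 52) = (q² - 72*q) + (-52 + q) = -52 + q² - 71*q)
√(m(-118) + (28 - 24*t(-6, -5))) = √((-52 + (-118)² - 71*(-118)) + (28 - 24*(-4 + 3*(-6)))) = √((-52 + 13924 + 8378) + (28 - 24*(-4 - 18))) = √(22250 + (28 - 24*(-22))) = √(22250 + (28 + 528)) = √(22250 + 556) = √22806 = 3*√2534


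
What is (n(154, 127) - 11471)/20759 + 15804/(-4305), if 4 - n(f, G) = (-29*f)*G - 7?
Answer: 688102658/29789165 ≈ 23.099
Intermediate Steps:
n(f, G) = 11 + 29*G*f (n(f, G) = 4 - ((-29*f)*G - 7) = 4 - (-29*G*f - 7) = 4 - (-7 - 29*G*f) = 4 + (7 + 29*G*f) = 11 + 29*G*f)
(n(154, 127) - 11471)/20759 + 15804/(-4305) = ((11 + 29*127*154) - 11471)/20759 + 15804/(-4305) = ((11 + 567182) - 11471)*(1/20759) + 15804*(-1/4305) = (567193 - 11471)*(1/20759) - 5268/1435 = 555722*(1/20759) - 5268/1435 = 555722/20759 - 5268/1435 = 688102658/29789165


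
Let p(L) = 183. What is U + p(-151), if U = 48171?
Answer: 48354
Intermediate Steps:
U + p(-151) = 48171 + 183 = 48354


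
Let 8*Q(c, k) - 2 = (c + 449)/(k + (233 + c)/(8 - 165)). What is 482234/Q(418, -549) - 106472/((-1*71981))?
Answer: 1148381760098056/128774009 ≈ 8.9178e+6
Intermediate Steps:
Q(c, k) = 1/4 + (449 + c)/(8*(-233/157 + k - c/157)) (Q(c, k) = 1/4 + ((c + 449)/(k + (233 + c)/(8 - 165)))/8 = 1/4 + ((449 + c)/(k + (233 + c)/(-157)))/8 = 1/4 + ((449 + c)/(k + (233 + c)*(-1/157)))/8 = 1/4 + ((449 + c)/(k + (-233/157 - c/157)))/8 = 1/4 + ((449 + c)/(-233/157 + k - c/157))/8 = 1/4 + (449 + c)/(8*(-233/157 + k - c/157)))
482234/Q(418, -549) - 106472/((-1*71981)) = 482234/(((-70027 - 314*(-549) - 155*418)/(8*(233 + 418 - 157*(-549))))) - 106472/((-1*71981)) = 482234/(((-70027 + 172386 - 64790)/(8*(233 + 418 + 86193)))) - 106472/(-71981) = 482234/(((1/8)*37569/86844)) - 106472*(-1/71981) = 482234/(((1/8)*(1/86844)*37569)) + 106472/71981 = 482234/(12523/231584) + 106472/71981 = 482234*(231584/12523) + 106472/71981 = 111677678656/12523 + 106472/71981 = 1148381760098056/128774009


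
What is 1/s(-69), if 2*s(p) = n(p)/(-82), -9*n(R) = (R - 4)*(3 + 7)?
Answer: -738/365 ≈ -2.0219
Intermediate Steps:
n(R) = 40/9 - 10*R/9 (n(R) = -(R - 4)*(3 + 7)/9 = -(-4 + R)*10/9 = -(-40 + 10*R)/9 = 40/9 - 10*R/9)
s(p) = -10/369 + 5*p/738 (s(p) = ((40/9 - 10*p/9)/(-82))/2 = ((40/9 - 10*p/9)*(-1/82))/2 = (-20/369 + 5*p/369)/2 = -10/369 + 5*p/738)
1/s(-69) = 1/(-10/369 + (5/738)*(-69)) = 1/(-10/369 - 115/246) = 1/(-365/738) = -738/365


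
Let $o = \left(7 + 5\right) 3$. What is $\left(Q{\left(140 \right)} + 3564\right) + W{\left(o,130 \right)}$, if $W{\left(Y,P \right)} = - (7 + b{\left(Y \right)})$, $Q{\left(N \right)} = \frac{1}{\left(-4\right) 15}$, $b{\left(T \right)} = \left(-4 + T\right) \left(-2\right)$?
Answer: $\frac{217259}{60} \approx 3621.0$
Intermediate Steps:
$b{\left(T \right)} = 8 - 2 T$
$Q{\left(N \right)} = - \frac{1}{60}$ ($Q{\left(N \right)} = \frac{1}{-60} = - \frac{1}{60}$)
$o = 36$ ($o = 12 \cdot 3 = 36$)
$W{\left(Y,P \right)} = -15 + 2 Y$ ($W{\left(Y,P \right)} = - (7 - \left(-8 + 2 Y\right)) = - (15 - 2 Y) = -15 + 2 Y$)
$\left(Q{\left(140 \right)} + 3564\right) + W{\left(o,130 \right)} = \left(- \frac{1}{60} + 3564\right) + \left(-15 + 2 \cdot 36\right) = \frac{213839}{60} + \left(-15 + 72\right) = \frac{213839}{60} + 57 = \frac{217259}{60}$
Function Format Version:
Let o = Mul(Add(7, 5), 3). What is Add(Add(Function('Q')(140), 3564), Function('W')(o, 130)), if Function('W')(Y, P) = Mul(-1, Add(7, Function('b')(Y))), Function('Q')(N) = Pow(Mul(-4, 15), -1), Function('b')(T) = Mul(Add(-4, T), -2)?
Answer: Rational(217259, 60) ≈ 3621.0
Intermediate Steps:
Function('b')(T) = Add(8, Mul(-2, T))
Function('Q')(N) = Rational(-1, 60) (Function('Q')(N) = Pow(-60, -1) = Rational(-1, 60))
o = 36 (o = Mul(12, 3) = 36)
Function('W')(Y, P) = Add(-15, Mul(2, Y)) (Function('W')(Y, P) = Mul(-1, Add(7, Add(8, Mul(-2, Y)))) = Mul(-1, Add(15, Mul(-2, Y))) = Add(-15, Mul(2, Y)))
Add(Add(Function('Q')(140), 3564), Function('W')(o, 130)) = Add(Add(Rational(-1, 60), 3564), Add(-15, Mul(2, 36))) = Add(Rational(213839, 60), Add(-15, 72)) = Add(Rational(213839, 60), 57) = Rational(217259, 60)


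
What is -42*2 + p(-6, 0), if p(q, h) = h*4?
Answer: -84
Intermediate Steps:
p(q, h) = 4*h
-42*2 + p(-6, 0) = -42*2 + 4*0 = -84 + 0 = -84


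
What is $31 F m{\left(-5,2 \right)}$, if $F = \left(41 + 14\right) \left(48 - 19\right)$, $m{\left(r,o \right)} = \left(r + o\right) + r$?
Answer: $-395560$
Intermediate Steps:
$m{\left(r,o \right)} = o + 2 r$ ($m{\left(r,o \right)} = \left(o + r\right) + r = o + 2 r$)
$F = 1595$ ($F = 55 \cdot 29 = 1595$)
$31 F m{\left(-5,2 \right)} = 31 \cdot 1595 \left(2 + 2 \left(-5\right)\right) = 49445 \left(2 - 10\right) = 49445 \left(-8\right) = -395560$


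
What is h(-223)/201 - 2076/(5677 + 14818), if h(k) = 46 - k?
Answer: 5095879/4119495 ≈ 1.2370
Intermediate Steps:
h(-223)/201 - 2076/(5677 + 14818) = (46 - 1*(-223))/201 - 2076/(5677 + 14818) = (46 + 223)*(1/201) - 2076/20495 = 269*(1/201) - 2076*1/20495 = 269/201 - 2076/20495 = 5095879/4119495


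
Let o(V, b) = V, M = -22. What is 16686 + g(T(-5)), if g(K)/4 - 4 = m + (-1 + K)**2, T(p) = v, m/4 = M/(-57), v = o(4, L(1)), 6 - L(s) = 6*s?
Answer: 954418/57 ≈ 16744.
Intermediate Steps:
L(s) = 6 - 6*s
v = 4
m = 88/57 (m = 4*(-22/(-57)) = 4*(-22*(-1/57)) = 4*(22/57) = 88/57 ≈ 1.5439)
T(p) = 4
g(K) = 1264/57 + 4*(-1 + K)**2 (g(K) = 16 + 4*(88/57 + (-1 + K)**2) = 16 + (352/57 + 4*(-1 + K)**2) = 1264/57 + 4*(-1 + K)**2)
16686 + g(T(-5)) = 16686 + (1264/57 + 4*(-1 + 4)**2) = 16686 + (1264/57 + 4*3**2) = 16686 + (1264/57 + 4*9) = 16686 + (1264/57 + 36) = 16686 + 3316/57 = 954418/57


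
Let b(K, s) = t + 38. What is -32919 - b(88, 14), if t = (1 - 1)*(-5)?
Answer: -32957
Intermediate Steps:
t = 0 (t = 0*(-5) = 0)
b(K, s) = 38 (b(K, s) = 0 + 38 = 38)
-32919 - b(88, 14) = -32919 - 1*38 = -32919 - 38 = -32957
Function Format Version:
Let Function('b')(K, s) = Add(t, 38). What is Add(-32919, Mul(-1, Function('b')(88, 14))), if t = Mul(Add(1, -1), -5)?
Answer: -32957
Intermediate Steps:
t = 0 (t = Mul(0, -5) = 0)
Function('b')(K, s) = 38 (Function('b')(K, s) = Add(0, 38) = 38)
Add(-32919, Mul(-1, Function('b')(88, 14))) = Add(-32919, Mul(-1, 38)) = Add(-32919, -38) = -32957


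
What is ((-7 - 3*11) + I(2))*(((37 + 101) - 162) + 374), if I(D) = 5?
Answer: -12250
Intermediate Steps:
((-7 - 3*11) + I(2))*(((37 + 101) - 162) + 374) = ((-7 - 3*11) + 5)*(((37 + 101) - 162) + 374) = ((-7 - 33) + 5)*((138 - 162) + 374) = (-40 + 5)*(-24 + 374) = -35*350 = -12250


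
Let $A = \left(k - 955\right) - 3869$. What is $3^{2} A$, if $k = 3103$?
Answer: $-15489$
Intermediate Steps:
$A = -1721$ ($A = \left(3103 - 955\right) - 3869 = 2148 - 3869 = -1721$)
$3^{2} A = 3^{2} \left(-1721\right) = 9 \left(-1721\right) = -15489$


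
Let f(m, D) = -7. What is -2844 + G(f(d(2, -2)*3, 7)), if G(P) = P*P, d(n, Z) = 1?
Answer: -2795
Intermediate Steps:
G(P) = P**2
-2844 + G(f(d(2, -2)*3, 7)) = -2844 + (-7)**2 = -2844 + 49 = -2795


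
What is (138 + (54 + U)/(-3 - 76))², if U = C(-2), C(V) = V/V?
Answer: 117657409/6241 ≈ 18852.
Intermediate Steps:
C(V) = 1
U = 1
(138 + (54 + U)/(-3 - 76))² = (138 + (54 + 1)/(-3 - 76))² = (138 + 55/(-79))² = (138 + 55*(-1/79))² = (138 - 55/79)² = (10847/79)² = 117657409/6241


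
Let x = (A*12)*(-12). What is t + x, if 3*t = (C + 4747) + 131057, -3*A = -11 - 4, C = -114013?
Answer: 19631/3 ≈ 6543.7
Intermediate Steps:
A = 5 (A = -(-11 - 4)/3 = -1/3*(-15) = 5)
x = -720 (x = (5*12)*(-12) = 60*(-12) = -720)
t = 21791/3 (t = ((-114013 + 4747) + 131057)/3 = (-109266 + 131057)/3 = (1/3)*21791 = 21791/3 ≈ 7263.7)
t + x = 21791/3 - 720 = 19631/3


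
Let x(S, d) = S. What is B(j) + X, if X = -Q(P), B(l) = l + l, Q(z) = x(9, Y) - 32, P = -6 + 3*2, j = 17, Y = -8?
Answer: 57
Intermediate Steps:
P = 0 (P = -6 + 6 = 0)
Q(z) = -23 (Q(z) = 9 - 32 = -23)
B(l) = 2*l
X = 23 (X = -1*(-23) = 23)
B(j) + X = 2*17 + 23 = 34 + 23 = 57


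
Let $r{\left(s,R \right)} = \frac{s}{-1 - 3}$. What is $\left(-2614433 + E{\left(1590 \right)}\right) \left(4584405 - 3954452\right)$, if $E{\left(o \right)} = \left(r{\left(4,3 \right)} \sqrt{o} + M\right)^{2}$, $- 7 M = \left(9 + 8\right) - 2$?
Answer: $- \frac{80652304293146}{49} + \frac{18898590 \sqrt{1590}}{7} \approx -1.6459 \cdot 10^{12}$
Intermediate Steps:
$M = - \frac{15}{7}$ ($M = - \frac{\left(9 + 8\right) - 2}{7} = - \frac{17 - 2}{7} = \left(- \frac{1}{7}\right) 15 = - \frac{15}{7} \approx -2.1429$)
$r{\left(s,R \right)} = - \frac{s}{4}$ ($r{\left(s,R \right)} = \frac{s}{-4} = s \left(- \frac{1}{4}\right) = - \frac{s}{4}$)
$E{\left(o \right)} = \left(- \frac{15}{7} - \sqrt{o}\right)^{2}$ ($E{\left(o \right)} = \left(\left(- \frac{1}{4}\right) 4 \sqrt{o} - \frac{15}{7}\right)^{2} = \left(- \sqrt{o} - \frac{15}{7}\right)^{2} = \left(- \frac{15}{7} - \sqrt{o}\right)^{2}$)
$\left(-2614433 + E{\left(1590 \right)}\right) \left(4584405 - 3954452\right) = \left(-2614433 + \frac{\left(15 + 7 \sqrt{1590}\right)^{2}}{49}\right) \left(4584405 - 3954452\right) = \left(-2614433 + \frac{\left(15 + 7 \sqrt{1590}\right)^{2}}{49}\right) 629953 = -1646969911649 + \frac{629953 \left(15 + 7 \sqrt{1590}\right)^{2}}{49}$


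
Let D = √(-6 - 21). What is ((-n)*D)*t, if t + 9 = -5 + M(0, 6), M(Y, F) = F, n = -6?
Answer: -144*I*√3 ≈ -249.42*I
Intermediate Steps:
t = -8 (t = -9 + (-5 + 6) = -9 + 1 = -8)
D = 3*I*√3 (D = √(-27) = 3*I*√3 ≈ 5.1962*I)
((-n)*D)*t = ((-1*(-6))*(3*I*√3))*(-8) = (6*(3*I*√3))*(-8) = (18*I*√3)*(-8) = -144*I*√3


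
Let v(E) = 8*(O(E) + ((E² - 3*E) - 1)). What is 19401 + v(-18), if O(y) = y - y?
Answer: 22417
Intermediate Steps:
O(y) = 0
v(E) = -8 - 24*E + 8*E² (v(E) = 8*(0 + ((E² - 3*E) - 1)) = 8*(0 + (-1 + E² - 3*E)) = 8*(-1 + E² - 3*E) = -8 - 24*E + 8*E²)
19401 + v(-18) = 19401 + (-8 - 24*(-18) + 8*(-18)²) = 19401 + (-8 + 432 + 8*324) = 19401 + (-8 + 432 + 2592) = 19401 + 3016 = 22417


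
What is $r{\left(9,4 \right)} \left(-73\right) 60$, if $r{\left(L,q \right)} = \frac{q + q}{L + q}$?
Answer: $- \frac{35040}{13} \approx -2695.4$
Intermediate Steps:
$r{\left(L,q \right)} = \frac{2 q}{L + q}$
$r{\left(9,4 \right)} \left(-73\right) 60 = 2 \cdot 4 \frac{1}{9 + 4} \left(-73\right) 60 = 2 \cdot 4 \cdot \frac{1}{13} \left(-73\right) 60 = \frac{8}{13} \left(-73\right) 60 = \left(- \frac{584}{13}\right) 60 = - \frac{35040}{13}$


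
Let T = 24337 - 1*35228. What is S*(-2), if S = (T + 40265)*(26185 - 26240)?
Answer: 3231140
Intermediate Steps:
T = -10891 (T = 24337 - 35228 = -10891)
S = -1615570 (S = (-10891 + 40265)*(26185 - 26240) = 29374*(-55) = -1615570)
S*(-2) = -1615570*(-2) = 3231140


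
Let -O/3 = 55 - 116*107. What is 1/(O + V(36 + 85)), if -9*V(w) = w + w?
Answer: 9/333397 ≈ 2.6995e-5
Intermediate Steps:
V(w) = -2*w/9 (V(w) = -(w + w)/9 = -2*w/9)
O = 37071 (O = -3*(55 - 116*107) = -3*(55 - 12412) = -3*(-12357) = 37071)
1/(O + V(36 + 85)) = 1/(37071 - 2*(36 + 85)/9) = 1/(37071 - 2/9*121) = 1/(37071 - 242/9) = 1/(333397/9) = 9/333397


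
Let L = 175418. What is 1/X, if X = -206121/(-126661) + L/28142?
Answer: 1782246931/14009638240 ≈ 0.12722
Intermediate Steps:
X = 14009638240/1782246931 (X = -206121/(-126661) + 175418/28142 = -206121*(-1/126661) + 175418*(1/28142) = 206121/126661 + 87709/14071 = 14009638240/1782246931 ≈ 7.8607)
1/X = 1/(14009638240/1782246931) = 1782246931/14009638240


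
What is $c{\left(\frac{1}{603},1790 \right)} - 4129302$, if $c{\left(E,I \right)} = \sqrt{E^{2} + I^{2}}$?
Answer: $-4129302 + \frac{\sqrt{1165039596901}}{603} \approx -4.1275 \cdot 10^{6}$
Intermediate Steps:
$c{\left(\frac{1}{603},1790 \right)} - 4129302 = \sqrt{\left(\frac{1}{603}\right)^{2} + 1790^{2}} - 4129302 = \sqrt{\left(\frac{1}{603}\right)^{2} + 3204100} - 4129302 = \sqrt{\frac{1}{363609} + 3204100} - 4129302 = \sqrt{\frac{1165039596901}{363609}} - 4129302 = \frac{\sqrt{1165039596901}}{603} - 4129302 = -4129302 + \frac{\sqrt{1165039596901}}{603}$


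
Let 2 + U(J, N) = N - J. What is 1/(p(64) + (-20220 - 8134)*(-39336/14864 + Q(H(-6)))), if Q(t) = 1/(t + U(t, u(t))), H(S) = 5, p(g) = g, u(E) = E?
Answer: 2787/182962429 ≈ 1.5233e-5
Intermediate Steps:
U(J, N) = -2 + N - J (U(J, N) = -2 + (N - J) = -2 + N - J)
Q(t) = 1/(-2 + t) (Q(t) = 1/(t + (-2 + t - t)) = 1/(t - 2) = 1/(-2 + t))
1/(p(64) + (-20220 - 8134)*(-39336/14864 + Q(H(-6)))) = 1/(64 + (-20220 - 8134)*(-39336/14864 + 1/(-2 + 5))) = 1/(64 - 28354*(-39336*1/14864 + 1/3)) = 1/(64 - 28354*(-4917/1858 + 1/3)) = 1/(64 - 28354*(-12893/5574)) = 1/(64 + 182784061/2787) = 1/(182962429/2787) = 2787/182962429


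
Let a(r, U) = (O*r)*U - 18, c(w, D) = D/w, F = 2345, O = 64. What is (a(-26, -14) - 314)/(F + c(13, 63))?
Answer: 74633/7637 ≈ 9.7726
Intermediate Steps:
a(r, U) = -18 + 64*U*r (a(r, U) = (64*r)*U - 18 = 64*U*r - 18 = -18 + 64*U*r)
(a(-26, -14) - 314)/(F + c(13, 63)) = ((-18 + 64*(-14)*(-26)) - 314)/(2345 + 63/13) = ((-18 + 23296) - 314)/(2345 + 63*(1/13)) = (23278 - 314)/(2345 + 63/13) = 22964/(30548/13) = 22964*(13/30548) = 74633/7637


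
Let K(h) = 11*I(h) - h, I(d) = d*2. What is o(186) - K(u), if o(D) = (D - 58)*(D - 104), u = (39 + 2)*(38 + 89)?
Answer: -98851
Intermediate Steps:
I(d) = 2*d
u = 5207 (u = 41*127 = 5207)
K(h) = 21*h (K(h) = 11*(2*h) - h = 22*h - h = 21*h)
o(D) = (-104 + D)*(-58 + D) (o(D) = (-58 + D)*(-104 + D) = (-104 + D)*(-58 + D))
o(186) - K(u) = (6032 + 186² - 162*186) - 21*5207 = (6032 + 34596 - 30132) - 1*109347 = 10496 - 109347 = -98851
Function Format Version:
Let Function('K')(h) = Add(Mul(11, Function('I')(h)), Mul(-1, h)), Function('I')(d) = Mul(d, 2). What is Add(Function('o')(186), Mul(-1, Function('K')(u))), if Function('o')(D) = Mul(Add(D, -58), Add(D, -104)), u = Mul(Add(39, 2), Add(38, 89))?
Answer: -98851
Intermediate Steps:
Function('I')(d) = Mul(2, d)
u = 5207 (u = Mul(41, 127) = 5207)
Function('K')(h) = Mul(21, h) (Function('K')(h) = Add(Mul(11, Mul(2, h)), Mul(-1, h)) = Add(Mul(22, h), Mul(-1, h)) = Mul(21, h))
Function('o')(D) = Mul(Add(-104, D), Add(-58, D)) (Function('o')(D) = Mul(Add(-58, D), Add(-104, D)) = Mul(Add(-104, D), Add(-58, D)))
Add(Function('o')(186), Mul(-1, Function('K')(u))) = Add(Add(6032, Pow(186, 2), Mul(-162, 186)), Mul(-1, Mul(21, 5207))) = Add(Add(6032, 34596, -30132), Mul(-1, 109347)) = Add(10496, -109347) = -98851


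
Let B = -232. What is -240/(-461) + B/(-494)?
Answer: 112756/113867 ≈ 0.99024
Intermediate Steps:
-240/(-461) + B/(-494) = -240/(-461) - 232/(-494) = -240*(-1/461) - 232*(-1/494) = 240/461 + 116/247 = 112756/113867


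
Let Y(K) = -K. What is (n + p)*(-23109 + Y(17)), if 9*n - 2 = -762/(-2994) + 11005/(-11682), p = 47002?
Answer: -28513364651334677/26231931 ≈ -1.0870e+9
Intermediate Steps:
n = 7650755/52463862 (n = 2/9 + (-762/(-2994) + 11005/(-11682))/9 = 2/9 + (-762*(-1/2994) + 11005*(-1/11682))/9 = 2/9 + (127/499 - 11005/11682)/9 = 2/9 + (1/9)*(-4007881/5829318) = 2/9 - 4007881/52463862 = 7650755/52463862 ≈ 0.14583)
(n + p)*(-23109 + Y(17)) = (7650755/52463862 + 47002)*(-23109 - 1*17) = 2465914092479*(-23109 - 17)/52463862 = (2465914092479/52463862)*(-23126) = -28513364651334677/26231931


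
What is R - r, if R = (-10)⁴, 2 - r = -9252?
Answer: 746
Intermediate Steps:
r = 9254 (r = 2 - 1*(-9252) = 2 + 9252 = 9254)
R = 10000
R - r = 10000 - 1*9254 = 10000 - 9254 = 746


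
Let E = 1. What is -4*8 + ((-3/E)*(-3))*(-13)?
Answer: -149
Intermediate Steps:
-4*8 + ((-3/E)*(-3))*(-13) = -4*8 + ((-3/1)*(-3))*(-13) = -32 + ((1*(-3))*(-3))*(-13) = -32 - 3*(-3)*(-13) = -32 + 9*(-13) = -32 - 117 = -149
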